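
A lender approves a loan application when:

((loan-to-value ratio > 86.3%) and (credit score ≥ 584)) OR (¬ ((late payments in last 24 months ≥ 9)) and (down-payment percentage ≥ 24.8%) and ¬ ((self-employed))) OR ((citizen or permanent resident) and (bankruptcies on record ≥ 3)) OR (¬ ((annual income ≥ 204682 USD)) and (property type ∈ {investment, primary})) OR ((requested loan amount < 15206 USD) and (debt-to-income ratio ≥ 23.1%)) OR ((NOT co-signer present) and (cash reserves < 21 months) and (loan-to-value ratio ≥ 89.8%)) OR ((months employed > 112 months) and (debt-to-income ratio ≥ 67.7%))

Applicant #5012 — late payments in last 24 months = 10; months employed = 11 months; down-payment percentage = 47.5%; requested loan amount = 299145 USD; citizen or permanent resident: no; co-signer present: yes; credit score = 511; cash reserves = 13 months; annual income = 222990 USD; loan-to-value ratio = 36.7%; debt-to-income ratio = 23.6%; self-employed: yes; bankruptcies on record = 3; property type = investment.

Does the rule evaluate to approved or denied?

Denied

Atomic conditions:
  loan-to-value ratio > 86.3%: 36.7 > 86.3 is false
  credit score ≥ 584: 511 ≥ 584 is false
  late payments in last 24 months ≥ 9: 10 ≥ 9 is true
  down-payment percentage ≥ 24.8%: 47.5 ≥ 24.8 is true
  self-employed: yes → true
  citizen or permanent resident: no → false
  bankruptcies on record ≥ 3: 3 ≥ 3 is true
  annual income ≥ 204682 USD: 222990 ≥ 204682 is true
  property type ∈ {investment, primary}: investment is in the set → true
  requested loan amount < 15206 USD: 299145 < 15206 is false
  debt-to-income ratio ≥ 23.1%: 23.6 ≥ 23.1 is true
  NOT co-signer present: yes → false
  cash reserves < 21 months: 13 < 21 is true
  loan-to-value ratio ≥ 89.8%: 36.7 ≥ 89.8 is false
  months employed > 112 months: 11 > 112 is false
  debt-to-income ratio ≥ 67.7%: 23.6 ≥ 67.7 is false
Combine:
[1] false AND false = false
[2.1] NOT true = false
[2.3] NOT true = false
[2] false AND true AND false = false
[3] false AND true = false
[4.1] NOT true = false
[4] false AND true = false
[5] false AND true = false
[6] false AND true AND false = false
[7] false AND false = false
[root] false OR false OR false OR false OR false OR false OR false = false
Overall: false → denied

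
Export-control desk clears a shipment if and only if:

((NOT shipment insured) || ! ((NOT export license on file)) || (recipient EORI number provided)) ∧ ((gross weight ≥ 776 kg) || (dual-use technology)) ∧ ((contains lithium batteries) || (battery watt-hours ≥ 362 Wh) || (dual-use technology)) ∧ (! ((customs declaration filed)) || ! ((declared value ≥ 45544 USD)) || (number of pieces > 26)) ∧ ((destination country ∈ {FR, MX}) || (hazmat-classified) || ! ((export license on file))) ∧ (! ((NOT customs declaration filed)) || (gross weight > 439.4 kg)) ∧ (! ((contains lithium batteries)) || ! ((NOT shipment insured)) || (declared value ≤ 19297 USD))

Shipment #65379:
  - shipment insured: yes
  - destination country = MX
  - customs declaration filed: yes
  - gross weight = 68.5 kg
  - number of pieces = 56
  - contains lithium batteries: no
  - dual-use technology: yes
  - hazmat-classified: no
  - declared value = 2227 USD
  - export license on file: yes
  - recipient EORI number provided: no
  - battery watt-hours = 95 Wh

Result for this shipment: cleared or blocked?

Atomic conditions:
  NOT shipment insured: yes → false
  NOT export license on file: yes → false
  recipient EORI number provided: no → false
  gross weight ≥ 776 kg: 68.5 ≥ 776 is false
  dual-use technology: yes → true
  contains lithium batteries: no → false
  battery watt-hours ≥ 362 Wh: 95 ≥ 362 is false
  customs declaration filed: yes → true
  declared value ≥ 45544 USD: 2227 ≥ 45544 is false
  number of pieces > 26: 56 > 26 is true
  destination country ∈ {FR, MX}: MX is in the set → true
  hazmat-classified: no → false
  export license on file: yes → true
  NOT customs declaration filed: yes → false
  gross weight > 439.4 kg: 68.5 > 439.4 is false
  declared value ≤ 19297 USD: 2227 ≤ 19297 is true
Combine:
[1.2] NOT false = true
[1] false OR true OR false = true
[2] false OR true = true
[3] false OR false OR true = true
[4.1] NOT true = false
[4.2] NOT false = true
[4] false OR true OR true = true
[5.3] NOT true = false
[5] true OR false OR false = true
[6.1] NOT false = true
[6] true OR false = true
[7.1] NOT false = true
[7.2] NOT false = true
[7] true OR true OR true = true
[root] true AND true AND true AND true AND true AND true AND true = true
Overall: true → cleared

Cleared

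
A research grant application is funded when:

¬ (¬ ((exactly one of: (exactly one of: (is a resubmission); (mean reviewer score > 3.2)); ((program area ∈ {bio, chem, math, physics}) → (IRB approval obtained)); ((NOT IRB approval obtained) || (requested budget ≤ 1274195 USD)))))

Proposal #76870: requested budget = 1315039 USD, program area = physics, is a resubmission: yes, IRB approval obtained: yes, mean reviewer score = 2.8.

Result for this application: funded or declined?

Declined

Atomic conditions:
  is a resubmission: yes → true
  mean reviewer score > 3.2: 2.8 > 3.2 is false
  program area ∈ {bio, chem, math, physics}: physics is in the set → true
  IRB approval obtained: yes → true
  NOT IRB approval obtained: yes → false
  requested budget ≤ 1274195 USD: 1315039 ≤ 1274195 is false
Combine:
[1.1.1] exactly-one(true, false) = true
[1.1.2] true → true = true
[1.1.3] false OR false = false
[1.1] exactly-one(true, true, false) = false
[1] NOT false = true
[root] NOT true = false
Overall: false → declined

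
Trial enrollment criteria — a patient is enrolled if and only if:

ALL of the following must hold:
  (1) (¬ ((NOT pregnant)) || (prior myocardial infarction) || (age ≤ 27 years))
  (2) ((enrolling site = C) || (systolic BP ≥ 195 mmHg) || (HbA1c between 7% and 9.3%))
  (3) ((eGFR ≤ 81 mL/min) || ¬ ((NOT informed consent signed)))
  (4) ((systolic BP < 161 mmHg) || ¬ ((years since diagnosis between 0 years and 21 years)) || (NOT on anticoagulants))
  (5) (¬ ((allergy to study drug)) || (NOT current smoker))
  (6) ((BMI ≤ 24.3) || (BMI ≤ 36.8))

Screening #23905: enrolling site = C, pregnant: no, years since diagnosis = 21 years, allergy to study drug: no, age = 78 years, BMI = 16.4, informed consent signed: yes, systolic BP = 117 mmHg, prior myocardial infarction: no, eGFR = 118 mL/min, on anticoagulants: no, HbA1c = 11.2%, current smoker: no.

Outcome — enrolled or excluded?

Excluded

Atomic conditions:
  NOT pregnant: no → true
  prior myocardial infarction: no → false
  age ≤ 27 years: 78 ≤ 27 is false
  enrolling site = C: C == C is true
  systolic BP ≥ 195 mmHg: 117 ≥ 195 is false
  HbA1c between 7% and 9.3%: 11.2 in [7, 9.3] is false
  eGFR ≤ 81 mL/min: 118 ≤ 81 is false
  NOT informed consent signed: yes → false
  systolic BP < 161 mmHg: 117 < 161 is true
  years since diagnosis between 0 years and 21 years: 21 in [0, 21] is true
  NOT on anticoagulants: no → true
  allergy to study drug: no → false
  NOT current smoker: no → true
  BMI ≤ 24.3: 16.4 ≤ 24.3 is true
  BMI ≤ 36.8: 16.4 ≤ 36.8 is true
Combine:
[1.1] NOT true = false
[1] false OR false OR false = false
[2] true OR false OR false = true
[3.2] NOT false = true
[3] false OR true = true
[4.2] NOT true = false
[4] true OR false OR true = true
[5.1] NOT false = true
[5] true OR true = true
[6] true OR true = true
[root] false AND true AND true AND true AND true AND true = false
Overall: false → excluded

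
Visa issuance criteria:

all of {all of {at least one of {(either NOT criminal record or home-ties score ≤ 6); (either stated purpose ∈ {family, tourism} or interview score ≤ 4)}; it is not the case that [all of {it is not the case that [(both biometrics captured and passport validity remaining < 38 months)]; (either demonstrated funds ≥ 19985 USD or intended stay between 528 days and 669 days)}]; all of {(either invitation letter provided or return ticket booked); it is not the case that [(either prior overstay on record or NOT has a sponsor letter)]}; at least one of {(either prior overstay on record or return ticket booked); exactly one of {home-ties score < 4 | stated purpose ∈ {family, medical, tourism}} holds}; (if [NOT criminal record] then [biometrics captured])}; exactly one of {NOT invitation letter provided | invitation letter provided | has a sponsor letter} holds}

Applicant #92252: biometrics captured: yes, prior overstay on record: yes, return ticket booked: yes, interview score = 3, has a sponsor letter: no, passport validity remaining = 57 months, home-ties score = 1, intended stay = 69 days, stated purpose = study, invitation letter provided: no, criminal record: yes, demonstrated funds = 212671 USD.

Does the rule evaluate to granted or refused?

Refused

Atomic conditions:
  NOT criminal record: yes → false
  home-ties score ≤ 6: 1 ≤ 6 is true
  stated purpose ∈ {family, tourism}: study is not in the set → false
  interview score ≤ 4: 3 ≤ 4 is true
  biometrics captured: yes → true
  passport validity remaining < 38 months: 57 < 38 is false
  demonstrated funds ≥ 19985 USD: 212671 ≥ 19985 is true
  intended stay between 528 days and 669 days: 69 in [528, 669] is false
  invitation letter provided: no → false
  return ticket booked: yes → true
  prior overstay on record: yes → true
  NOT has a sponsor letter: no → true
  home-ties score < 4: 1 < 4 is true
  stated purpose ∈ {family, medical, tourism}: study is not in the set → false
  NOT invitation letter provided: no → true
  has a sponsor letter: no → false
Combine:
[1.1.1] false OR true = true
[1.1.2] false OR true = true
[1.1] true OR true = true
[1.2.1.1.1] true AND false = false
[1.2.1.1] NOT false = true
[1.2.1.2] true OR false = true
[1.2.1] true AND true = true
[1.2] NOT true = false
[1.3.1] false OR true = true
[1.3.2.1] true OR true = true
[1.3.2] NOT true = false
[1.3] true AND false = false
[1.4.1] true OR true = true
[1.4.2] exactly-one(true, false) = true
[1.4] true OR true = true
[1.5] false → true (antecedent false ⇒ implication holds) = true
[1] true AND false AND false AND true AND true = false
[2] exactly-one(true, false, false) = true
[root] false AND true = false
Overall: false → refused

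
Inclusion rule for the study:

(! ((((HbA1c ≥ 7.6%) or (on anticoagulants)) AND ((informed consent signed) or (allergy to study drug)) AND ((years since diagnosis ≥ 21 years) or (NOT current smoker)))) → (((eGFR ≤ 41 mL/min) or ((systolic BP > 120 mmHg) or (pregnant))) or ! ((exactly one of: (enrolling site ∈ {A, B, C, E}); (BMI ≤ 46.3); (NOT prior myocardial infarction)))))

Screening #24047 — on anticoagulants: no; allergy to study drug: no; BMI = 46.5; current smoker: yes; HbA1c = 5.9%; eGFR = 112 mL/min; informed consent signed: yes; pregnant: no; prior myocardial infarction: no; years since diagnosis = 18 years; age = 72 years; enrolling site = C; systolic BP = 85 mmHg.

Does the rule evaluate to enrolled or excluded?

Atomic conditions:
  HbA1c ≥ 7.6%: 5.9 ≥ 7.6 is false
  on anticoagulants: no → false
  informed consent signed: yes → true
  allergy to study drug: no → false
  years since diagnosis ≥ 21 years: 18 ≥ 21 is false
  NOT current smoker: yes → false
  eGFR ≤ 41 mL/min: 112 ≤ 41 is false
  systolic BP > 120 mmHg: 85 > 120 is false
  pregnant: no → false
  enrolling site ∈ {A, B, C, E}: C is in the set → true
  BMI ≤ 46.3: 46.5 ≤ 46.3 is false
  NOT prior myocardial infarction: no → true
Combine:
[1.1.1] false OR false = false
[1.1.2] true OR false = true
[1.1.3] false OR false = false
[1.1] false AND true AND false = false
[1] NOT false = true
[2.1.2] false OR false = false
[2.1] false OR false = false
[2.2.1] exactly-one(true, false, true) = false
[2.2] NOT false = true
[2] false OR true = true
[root] true → true = true
Overall: true → enrolled

Enrolled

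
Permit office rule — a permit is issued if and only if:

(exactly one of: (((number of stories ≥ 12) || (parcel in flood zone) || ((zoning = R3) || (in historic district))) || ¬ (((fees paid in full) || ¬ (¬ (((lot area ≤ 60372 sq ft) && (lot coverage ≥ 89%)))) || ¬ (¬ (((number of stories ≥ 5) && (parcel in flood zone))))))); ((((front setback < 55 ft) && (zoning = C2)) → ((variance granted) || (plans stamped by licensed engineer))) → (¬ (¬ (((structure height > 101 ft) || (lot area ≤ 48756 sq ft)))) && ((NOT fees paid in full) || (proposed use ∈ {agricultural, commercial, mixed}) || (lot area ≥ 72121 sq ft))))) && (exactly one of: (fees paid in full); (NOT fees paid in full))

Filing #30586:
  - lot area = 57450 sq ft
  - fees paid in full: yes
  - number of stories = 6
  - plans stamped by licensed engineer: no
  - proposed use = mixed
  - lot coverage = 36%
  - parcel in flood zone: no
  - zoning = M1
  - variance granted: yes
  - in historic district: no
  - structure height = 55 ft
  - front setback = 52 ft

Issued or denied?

Atomic conditions:
  number of stories ≥ 12: 6 ≥ 12 is false
  parcel in flood zone: no → false
  zoning = R3: M1 == R3 is false
  in historic district: no → false
  fees paid in full: yes → true
  lot area ≤ 60372 sq ft: 57450 ≤ 60372 is true
  lot coverage ≥ 89%: 36 ≥ 89 is false
  number of stories ≥ 5: 6 ≥ 5 is true
  front setback < 55 ft: 52 < 55 is true
  zoning = C2: M1 == C2 is false
  variance granted: yes → true
  plans stamped by licensed engineer: no → false
  structure height > 101 ft: 55 > 101 is false
  lot area ≤ 48756 sq ft: 57450 ≤ 48756 is false
  NOT fees paid in full: yes → false
  proposed use ∈ {agricultural, commercial, mixed}: mixed is in the set → true
  lot area ≥ 72121 sq ft: 57450 ≥ 72121 is false
Combine:
[1.1.1.3] false OR false = false
[1.1.1] false OR false OR false = false
[1.1.2.1.2.1.1] true AND false = false
[1.1.2.1.2.1] NOT false = true
[1.1.2.1.2] NOT true = false
[1.1.2.1.3.1.1] true AND false = false
[1.1.2.1.3.1] NOT false = true
[1.1.2.1.3] NOT true = false
[1.1.2.1] true OR false OR false = true
[1.1.2] NOT true = false
[1.1] false OR false = false
[1.2.1.1] true AND false = false
[1.2.1.2] true OR false = true
[1.2.1] false → true (antecedent false ⇒ implication holds) = true
[1.2.2.1.1.1] false OR false = false
[1.2.2.1.1] NOT false = true
[1.2.2.1] NOT true = false
[1.2.2.2] false OR true OR false = true
[1.2.2] false AND true = false
[1.2] true → false = false
[1] exactly-one(false, false) = false
[2] exactly-one(true, false) = true
[root] false AND true = false
Overall: false → denied

Denied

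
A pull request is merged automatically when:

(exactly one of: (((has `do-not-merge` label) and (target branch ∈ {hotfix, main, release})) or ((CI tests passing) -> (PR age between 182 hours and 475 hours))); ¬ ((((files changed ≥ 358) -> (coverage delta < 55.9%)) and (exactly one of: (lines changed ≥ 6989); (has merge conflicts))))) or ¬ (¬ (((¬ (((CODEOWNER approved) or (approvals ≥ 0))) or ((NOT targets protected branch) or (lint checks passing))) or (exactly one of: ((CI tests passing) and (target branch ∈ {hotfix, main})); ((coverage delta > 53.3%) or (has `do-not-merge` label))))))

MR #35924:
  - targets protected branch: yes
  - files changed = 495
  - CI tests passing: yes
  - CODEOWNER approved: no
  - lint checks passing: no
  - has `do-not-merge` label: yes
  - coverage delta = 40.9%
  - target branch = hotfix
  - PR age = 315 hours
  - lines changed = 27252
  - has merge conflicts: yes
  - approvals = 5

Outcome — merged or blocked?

Blocked

Atomic conditions:
  has `do-not-merge` label: yes → true
  target branch ∈ {hotfix, main, release}: hotfix is in the set → true
  CI tests passing: yes → true
  PR age between 182 hours and 475 hours: 315 in [182, 475] is true
  files changed ≥ 358: 495 ≥ 358 is true
  coverage delta < 55.9%: 40.9 < 55.9 is true
  lines changed ≥ 6989: 27252 ≥ 6989 is true
  has merge conflicts: yes → true
  CODEOWNER approved: no → false
  approvals ≥ 0: 5 ≥ 0 is true
  NOT targets protected branch: yes → false
  lint checks passing: no → false
  target branch ∈ {hotfix, main}: hotfix is in the set → true
  coverage delta > 53.3%: 40.9 > 53.3 is false
Combine:
[1.1.1] true AND true = true
[1.1.2] true → true = true
[1.1] true OR true = true
[1.2.1.1] true → true = true
[1.2.1.2] exactly-one(true, true) = false
[1.2.1] true AND false = false
[1.2] NOT false = true
[1] exactly-one(true, true) = false
[2.1.1.1.1.1] false OR true = true
[2.1.1.1.1] NOT true = false
[2.1.1.1.2] false OR false = false
[2.1.1.1] false OR false = false
[2.1.1.2.1] true AND true = true
[2.1.1.2.2] false OR true = true
[2.1.1.2] exactly-one(true, true) = false
[2.1.1] false OR false = false
[2.1] NOT false = true
[2] NOT true = false
[root] false OR false = false
Overall: false → blocked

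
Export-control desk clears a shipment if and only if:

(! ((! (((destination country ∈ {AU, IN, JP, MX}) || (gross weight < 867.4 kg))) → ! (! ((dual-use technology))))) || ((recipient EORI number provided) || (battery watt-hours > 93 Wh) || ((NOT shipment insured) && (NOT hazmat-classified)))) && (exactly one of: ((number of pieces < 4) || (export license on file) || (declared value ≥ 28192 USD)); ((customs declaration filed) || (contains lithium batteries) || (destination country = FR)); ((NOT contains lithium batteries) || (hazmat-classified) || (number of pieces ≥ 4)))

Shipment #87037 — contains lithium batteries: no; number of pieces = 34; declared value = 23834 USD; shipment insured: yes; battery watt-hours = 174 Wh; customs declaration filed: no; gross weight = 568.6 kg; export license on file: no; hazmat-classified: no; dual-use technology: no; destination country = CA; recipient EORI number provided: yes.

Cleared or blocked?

Cleared

Atomic conditions:
  destination country ∈ {AU, IN, JP, MX}: CA is not in the set → false
  gross weight < 867.4 kg: 568.6 < 867.4 is true
  dual-use technology: no → false
  recipient EORI number provided: yes → true
  battery watt-hours > 93 Wh: 174 > 93 is true
  NOT shipment insured: yes → false
  NOT hazmat-classified: no → true
  number of pieces < 4: 34 < 4 is false
  export license on file: no → false
  declared value ≥ 28192 USD: 23834 ≥ 28192 is false
  customs declaration filed: no → false
  contains lithium batteries: no → false
  destination country = FR: CA == FR is false
  NOT contains lithium batteries: no → true
  hazmat-classified: no → false
  number of pieces ≥ 4: 34 ≥ 4 is true
Combine:
[1.1.1.1.1] false OR true = true
[1.1.1.1] NOT true = false
[1.1.1.2.1] NOT false = true
[1.1.1.2] NOT true = false
[1.1.1] false → false (antecedent false ⇒ implication holds) = true
[1.1] NOT true = false
[1.2.3] false AND true = false
[1.2] true OR true OR false = true
[1] false OR true = true
[2.1] false OR false OR false = false
[2.2] false OR false OR false = false
[2.3] true OR false OR true = true
[2] exactly-one(false, false, true) = true
[root] true AND true = true
Overall: true → cleared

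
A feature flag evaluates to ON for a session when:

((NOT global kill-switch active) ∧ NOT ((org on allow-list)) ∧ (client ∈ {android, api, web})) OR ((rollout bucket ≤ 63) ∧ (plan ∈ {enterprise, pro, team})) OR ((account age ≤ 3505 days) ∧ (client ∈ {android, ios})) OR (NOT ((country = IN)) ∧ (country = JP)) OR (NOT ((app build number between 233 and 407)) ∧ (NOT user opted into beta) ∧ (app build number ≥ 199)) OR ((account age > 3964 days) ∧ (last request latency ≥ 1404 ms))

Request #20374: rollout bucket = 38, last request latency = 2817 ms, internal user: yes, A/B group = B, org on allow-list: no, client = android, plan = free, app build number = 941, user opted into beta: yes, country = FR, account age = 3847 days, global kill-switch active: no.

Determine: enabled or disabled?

Atomic conditions:
  NOT global kill-switch active: no → true
  org on allow-list: no → false
  client ∈ {android, api, web}: android is in the set → true
  rollout bucket ≤ 63: 38 ≤ 63 is true
  plan ∈ {enterprise, pro, team}: free is not in the set → false
  account age ≤ 3505 days: 3847 ≤ 3505 is false
  client ∈ {android, ios}: android is in the set → true
  country = IN: FR == IN is false
  country = JP: FR == JP is false
  app build number between 233 and 407: 941 in [233, 407] is false
  NOT user opted into beta: yes → false
  app build number ≥ 199: 941 ≥ 199 is true
  account age > 3964 days: 3847 > 3964 is false
  last request latency ≥ 1404 ms: 2817 ≥ 1404 is true
Combine:
[1.2] NOT false = true
[1] true AND true AND true = true
[2] true AND false = false
[3] false AND true = false
[4.1] NOT false = true
[4] true AND false = false
[5.1] NOT false = true
[5] true AND false AND true = false
[6] false AND true = false
[root] true OR false OR false OR false OR false OR false = true
Overall: true → enabled

Enabled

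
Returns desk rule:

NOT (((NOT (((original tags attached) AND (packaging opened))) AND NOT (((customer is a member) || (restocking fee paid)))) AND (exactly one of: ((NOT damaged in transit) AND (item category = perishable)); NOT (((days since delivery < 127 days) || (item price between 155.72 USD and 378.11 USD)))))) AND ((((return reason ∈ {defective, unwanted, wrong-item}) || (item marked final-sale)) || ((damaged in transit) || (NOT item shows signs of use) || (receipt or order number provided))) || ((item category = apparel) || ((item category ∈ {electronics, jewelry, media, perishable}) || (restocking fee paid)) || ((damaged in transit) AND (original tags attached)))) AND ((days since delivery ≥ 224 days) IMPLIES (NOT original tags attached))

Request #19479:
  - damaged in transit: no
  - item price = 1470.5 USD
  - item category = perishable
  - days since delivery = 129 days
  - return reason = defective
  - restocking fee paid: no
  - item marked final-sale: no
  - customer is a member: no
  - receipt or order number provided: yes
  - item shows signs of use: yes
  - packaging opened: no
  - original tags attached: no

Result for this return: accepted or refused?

Atomic conditions:
  original tags attached: no → false
  packaging opened: no → false
  customer is a member: no → false
  restocking fee paid: no → false
  NOT damaged in transit: no → true
  item category = perishable: perishable == perishable is true
  days since delivery < 127 days: 129 < 127 is false
  item price between 155.72 USD and 378.11 USD: 1470.5 in [155.72, 378.11] is false
  return reason ∈ {defective, unwanted, wrong-item}: defective is in the set → true
  item marked final-sale: no → false
  damaged in transit: no → false
  NOT item shows signs of use: yes → false
  receipt or order number provided: yes → true
  item category = apparel: perishable == apparel is false
  item category ∈ {electronics, jewelry, media, perishable}: perishable is in the set → true
  days since delivery ≥ 224 days: 129 ≥ 224 is false
  NOT original tags attached: no → true
Combine:
[1.1.1.1.1] false AND false = false
[1.1.1.1] NOT false = true
[1.1.1.2.1] false OR false = false
[1.1.1.2] NOT false = true
[1.1.1] true AND true = true
[1.1.2.1] true AND true = true
[1.1.2.2.1] false OR false = false
[1.1.2.2] NOT false = true
[1.1.2] exactly-one(true, true) = false
[1.1] true AND false = false
[1] NOT false = true
[2.1.1] true OR false = true
[2.1.2] false OR false OR true = true
[2.1] true OR true = true
[2.2.2] true OR false = true
[2.2.3] false AND false = false
[2.2] false OR true OR false = true
[2] true OR true = true
[3] false → true (antecedent false ⇒ implication holds) = true
[root] true AND true AND true = true
Overall: true → accepted

Accepted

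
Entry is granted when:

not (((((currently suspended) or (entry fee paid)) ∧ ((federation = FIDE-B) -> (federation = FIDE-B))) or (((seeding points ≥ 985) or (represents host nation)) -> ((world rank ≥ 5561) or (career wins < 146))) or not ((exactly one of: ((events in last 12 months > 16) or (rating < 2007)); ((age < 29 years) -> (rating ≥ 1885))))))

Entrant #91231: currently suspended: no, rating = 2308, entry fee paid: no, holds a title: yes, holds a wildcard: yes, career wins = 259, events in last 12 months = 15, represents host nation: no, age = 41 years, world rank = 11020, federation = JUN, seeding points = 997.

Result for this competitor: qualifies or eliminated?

Eliminated

Atomic conditions:
  currently suspended: no → false
  entry fee paid: no → false
  federation = FIDE-B: JUN == FIDE-B is false
  seeding points ≥ 985: 997 ≥ 985 is true
  represents host nation: no → false
  world rank ≥ 5561: 11020 ≥ 5561 is true
  career wins < 146: 259 < 146 is false
  events in last 12 months > 16: 15 > 16 is false
  rating < 2007: 2308 < 2007 is false
  age < 29 years: 41 < 29 is false
  rating ≥ 1885: 2308 ≥ 1885 is true
Combine:
[1.1.1] false OR false = false
[1.1.2] false → false (antecedent false ⇒ implication holds) = true
[1.1] false AND true = false
[1.2.1] true OR false = true
[1.2.2] true OR false = true
[1.2] true → true = true
[1.3.1.1] false OR false = false
[1.3.1.2] false → true (antecedent false ⇒ implication holds) = true
[1.3.1] exactly-one(false, true) = true
[1.3] NOT true = false
[1] false OR true OR false = true
[root] NOT true = false
Overall: false → eliminated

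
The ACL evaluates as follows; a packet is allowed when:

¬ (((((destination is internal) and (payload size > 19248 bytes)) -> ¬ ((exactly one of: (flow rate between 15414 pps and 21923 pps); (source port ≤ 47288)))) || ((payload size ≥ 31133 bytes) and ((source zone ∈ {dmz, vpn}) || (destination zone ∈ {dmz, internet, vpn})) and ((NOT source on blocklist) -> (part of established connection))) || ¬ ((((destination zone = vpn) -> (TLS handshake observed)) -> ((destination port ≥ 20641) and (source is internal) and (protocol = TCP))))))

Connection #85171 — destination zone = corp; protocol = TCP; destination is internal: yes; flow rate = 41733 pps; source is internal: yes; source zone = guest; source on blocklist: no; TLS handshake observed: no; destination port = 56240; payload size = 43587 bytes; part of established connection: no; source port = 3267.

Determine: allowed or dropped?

Atomic conditions:
  destination is internal: yes → true
  payload size > 19248 bytes: 43587 > 19248 is true
  flow rate between 15414 pps and 21923 pps: 41733 in [15414, 21923] is false
  source port ≤ 47288: 3267 ≤ 47288 is true
  payload size ≥ 31133 bytes: 43587 ≥ 31133 is true
  source zone ∈ {dmz, vpn}: guest is not in the set → false
  destination zone ∈ {dmz, internet, vpn}: corp is not in the set → false
  NOT source on blocklist: no → true
  part of established connection: no → false
  destination zone = vpn: corp == vpn is false
  TLS handshake observed: no → false
  destination port ≥ 20641: 56240 ≥ 20641 is true
  source is internal: yes → true
  protocol = TCP: TCP == TCP is true
Combine:
[1.1.1] true AND true = true
[1.1.2.1] exactly-one(false, true) = true
[1.1.2] NOT true = false
[1.1] true → false = false
[1.2.2] false OR false = false
[1.2.3] true → false = false
[1.2] true AND false AND false = false
[1.3.1.1] false → false (antecedent false ⇒ implication holds) = true
[1.3.1.2] true AND true AND true = true
[1.3.1] true → true = true
[1.3] NOT true = false
[1] false OR false OR false = false
[root] NOT false = true
Overall: true → allowed

Allowed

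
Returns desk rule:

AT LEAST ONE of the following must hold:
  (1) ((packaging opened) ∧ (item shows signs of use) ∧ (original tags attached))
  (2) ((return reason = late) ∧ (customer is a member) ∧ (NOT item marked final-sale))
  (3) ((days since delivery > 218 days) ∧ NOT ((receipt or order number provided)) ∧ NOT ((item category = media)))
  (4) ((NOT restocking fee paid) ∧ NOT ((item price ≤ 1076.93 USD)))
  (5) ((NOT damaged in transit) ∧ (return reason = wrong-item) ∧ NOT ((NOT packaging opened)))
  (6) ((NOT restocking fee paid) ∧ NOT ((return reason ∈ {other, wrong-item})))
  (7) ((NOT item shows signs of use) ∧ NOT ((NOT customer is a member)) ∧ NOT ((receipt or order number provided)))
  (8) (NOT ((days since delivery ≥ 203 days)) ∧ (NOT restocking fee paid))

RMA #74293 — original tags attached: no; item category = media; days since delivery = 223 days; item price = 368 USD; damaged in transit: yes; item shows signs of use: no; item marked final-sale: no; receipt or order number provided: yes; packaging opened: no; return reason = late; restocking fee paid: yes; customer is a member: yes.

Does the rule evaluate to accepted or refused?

Accepted

Atomic conditions:
  packaging opened: no → false
  item shows signs of use: no → false
  original tags attached: no → false
  return reason = late: late == late is true
  customer is a member: yes → true
  NOT item marked final-sale: no → true
  days since delivery > 218 days: 223 > 218 is true
  receipt or order number provided: yes → true
  item category = media: media == media is true
  NOT restocking fee paid: yes → false
  item price ≤ 1076.93 USD: 368 ≤ 1076.93 is true
  NOT damaged in transit: yes → false
  return reason = wrong-item: late == wrong-item is false
  NOT packaging opened: no → true
  return reason ∈ {other, wrong-item}: late is not in the set → false
  NOT item shows signs of use: no → true
  NOT customer is a member: yes → false
  days since delivery ≥ 203 days: 223 ≥ 203 is true
Combine:
[1] false AND false AND false = false
[2] true AND true AND true = true
[3.2] NOT true = false
[3.3] NOT true = false
[3] true AND false AND false = false
[4.2] NOT true = false
[4] false AND false = false
[5.3] NOT true = false
[5] false AND false AND false = false
[6.2] NOT false = true
[6] false AND true = false
[7.2] NOT false = true
[7.3] NOT true = false
[7] true AND true AND false = false
[8.1] NOT true = false
[8] false AND false = false
[root] false OR true OR false OR false OR false OR false OR false OR false = true
Overall: true → accepted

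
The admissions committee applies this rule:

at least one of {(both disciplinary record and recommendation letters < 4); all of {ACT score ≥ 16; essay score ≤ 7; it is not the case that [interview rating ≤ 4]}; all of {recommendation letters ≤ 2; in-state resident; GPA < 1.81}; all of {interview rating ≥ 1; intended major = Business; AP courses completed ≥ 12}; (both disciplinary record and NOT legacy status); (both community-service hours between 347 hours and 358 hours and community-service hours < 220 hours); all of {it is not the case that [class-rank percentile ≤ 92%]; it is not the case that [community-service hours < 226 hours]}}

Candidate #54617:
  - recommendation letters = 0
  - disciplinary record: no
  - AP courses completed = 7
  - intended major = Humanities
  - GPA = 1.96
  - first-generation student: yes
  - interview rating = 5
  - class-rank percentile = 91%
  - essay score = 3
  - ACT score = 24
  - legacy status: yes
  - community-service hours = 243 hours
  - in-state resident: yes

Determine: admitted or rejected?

Atomic conditions:
  disciplinary record: no → false
  recommendation letters < 4: 0 < 4 is true
  ACT score ≥ 16: 24 ≥ 16 is true
  essay score ≤ 7: 3 ≤ 7 is true
  interview rating ≤ 4: 5 ≤ 4 is false
  recommendation letters ≤ 2: 0 ≤ 2 is true
  in-state resident: yes → true
  GPA < 1.81: 1.96 < 1.81 is false
  interview rating ≥ 1: 5 ≥ 1 is true
  intended major = Business: Humanities == Business is false
  AP courses completed ≥ 12: 7 ≥ 12 is false
  NOT legacy status: yes → false
  community-service hours between 347 hours and 358 hours: 243 in [347, 358] is false
  community-service hours < 220 hours: 243 < 220 is false
  class-rank percentile ≤ 92%: 91 ≤ 92 is true
  community-service hours < 226 hours: 243 < 226 is false
Combine:
[1] false AND true = false
[2.3] NOT false = true
[2] true AND true AND true = true
[3] true AND true AND false = false
[4] true AND false AND false = false
[5] false AND false = false
[6] false AND false = false
[7.1] NOT true = false
[7.2] NOT false = true
[7] false AND true = false
[root] false OR true OR false OR false OR false OR false OR false = true
Overall: true → admitted

Admitted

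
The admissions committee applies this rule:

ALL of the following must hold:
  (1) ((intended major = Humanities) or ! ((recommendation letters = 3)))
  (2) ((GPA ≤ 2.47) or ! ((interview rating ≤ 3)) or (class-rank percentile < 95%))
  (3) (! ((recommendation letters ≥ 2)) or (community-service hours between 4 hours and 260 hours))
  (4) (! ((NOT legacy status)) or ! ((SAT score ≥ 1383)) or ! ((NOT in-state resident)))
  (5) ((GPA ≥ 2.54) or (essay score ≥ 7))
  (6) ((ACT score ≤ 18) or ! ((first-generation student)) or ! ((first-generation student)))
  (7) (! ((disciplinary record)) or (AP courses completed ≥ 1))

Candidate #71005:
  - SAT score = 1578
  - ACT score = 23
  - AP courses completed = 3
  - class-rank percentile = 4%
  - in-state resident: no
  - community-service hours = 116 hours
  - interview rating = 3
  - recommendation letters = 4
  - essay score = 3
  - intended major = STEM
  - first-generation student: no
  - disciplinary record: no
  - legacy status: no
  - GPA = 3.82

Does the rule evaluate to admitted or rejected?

Rejected

Atomic conditions:
  intended major = Humanities: STEM == Humanities is false
  recommendation letters = 3: 4 == 3 is false
  GPA ≤ 2.47: 3.82 ≤ 2.47 is false
  interview rating ≤ 3: 3 ≤ 3 is true
  class-rank percentile < 95%: 4 < 95 is true
  recommendation letters ≥ 2: 4 ≥ 2 is true
  community-service hours between 4 hours and 260 hours: 116 in [4, 260] is true
  NOT legacy status: no → true
  SAT score ≥ 1383: 1578 ≥ 1383 is true
  NOT in-state resident: no → true
  GPA ≥ 2.54: 3.82 ≥ 2.54 is true
  essay score ≥ 7: 3 ≥ 7 is false
  ACT score ≤ 18: 23 ≤ 18 is false
  first-generation student: no → false
  disciplinary record: no → false
  AP courses completed ≥ 1: 3 ≥ 1 is true
Combine:
[1.2] NOT false = true
[1] false OR true = true
[2.2] NOT true = false
[2] false OR false OR true = true
[3.1] NOT true = false
[3] false OR true = true
[4.1] NOT true = false
[4.2] NOT true = false
[4.3] NOT true = false
[4] false OR false OR false = false
[5] true OR false = true
[6.2] NOT false = true
[6.3] NOT false = true
[6] false OR true OR true = true
[7.1] NOT false = true
[7] true OR true = true
[root] true AND true AND true AND false AND true AND true AND true = false
Overall: false → rejected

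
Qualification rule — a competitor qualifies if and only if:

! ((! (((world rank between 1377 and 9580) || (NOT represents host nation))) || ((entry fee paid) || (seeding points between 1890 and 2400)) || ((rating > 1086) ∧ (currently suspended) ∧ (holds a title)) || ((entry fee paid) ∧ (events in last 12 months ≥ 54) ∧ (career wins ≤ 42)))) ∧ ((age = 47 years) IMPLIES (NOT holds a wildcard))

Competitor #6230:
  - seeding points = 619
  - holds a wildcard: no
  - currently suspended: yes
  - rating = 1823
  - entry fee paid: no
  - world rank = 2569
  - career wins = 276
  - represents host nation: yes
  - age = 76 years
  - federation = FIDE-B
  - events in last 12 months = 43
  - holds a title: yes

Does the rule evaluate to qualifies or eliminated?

Eliminated

Atomic conditions:
  world rank between 1377 and 9580: 2569 in [1377, 9580] is true
  NOT represents host nation: yes → false
  entry fee paid: no → false
  seeding points between 1890 and 2400: 619 in [1890, 2400] is false
  rating > 1086: 1823 > 1086 is true
  currently suspended: yes → true
  holds a title: yes → true
  events in last 12 months ≥ 54: 43 ≥ 54 is false
  career wins ≤ 42: 276 ≤ 42 is false
  age = 47 years: 76 == 47 is false
  NOT holds a wildcard: no → true
Combine:
[1.1.1.1] true OR false = true
[1.1.1] NOT true = false
[1.1.2] false OR false = false
[1.1.3] true AND true AND true = true
[1.1.4] false AND false AND false = false
[1.1] false OR false OR true OR false = true
[1] NOT true = false
[2] false → true (antecedent false ⇒ implication holds) = true
[root] false AND true = false
Overall: false → eliminated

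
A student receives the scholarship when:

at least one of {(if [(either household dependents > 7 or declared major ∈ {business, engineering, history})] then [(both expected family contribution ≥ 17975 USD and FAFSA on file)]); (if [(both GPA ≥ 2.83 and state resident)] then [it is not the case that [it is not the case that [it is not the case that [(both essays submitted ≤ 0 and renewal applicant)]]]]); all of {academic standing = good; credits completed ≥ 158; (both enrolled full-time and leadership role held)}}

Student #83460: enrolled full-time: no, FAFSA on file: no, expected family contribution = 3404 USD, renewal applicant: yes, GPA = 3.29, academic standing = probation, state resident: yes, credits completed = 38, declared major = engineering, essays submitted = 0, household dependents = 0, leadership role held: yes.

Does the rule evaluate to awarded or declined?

Atomic conditions:
  household dependents > 7: 0 > 7 is false
  declared major ∈ {business, engineering, history}: engineering is in the set → true
  expected family contribution ≥ 17975 USD: 3404 ≥ 17975 is false
  FAFSA on file: no → false
  GPA ≥ 2.83: 3.29 ≥ 2.83 is true
  state resident: yes → true
  essays submitted ≤ 0: 0 ≤ 0 is true
  renewal applicant: yes → true
  academic standing = good: probation == good is false
  credits completed ≥ 158: 38 ≥ 158 is false
  enrolled full-time: no → false
  leadership role held: yes → true
Combine:
[1.1] false OR true = true
[1.2] false AND false = false
[1] true → false = false
[2.1] true AND true = true
[2.2.1.1.1] true AND true = true
[2.2.1.1] NOT true = false
[2.2.1] NOT false = true
[2.2] NOT true = false
[2] true → false = false
[3.3] false AND true = false
[3] false AND false AND false = false
[root] false OR false OR false = false
Overall: false → declined

Declined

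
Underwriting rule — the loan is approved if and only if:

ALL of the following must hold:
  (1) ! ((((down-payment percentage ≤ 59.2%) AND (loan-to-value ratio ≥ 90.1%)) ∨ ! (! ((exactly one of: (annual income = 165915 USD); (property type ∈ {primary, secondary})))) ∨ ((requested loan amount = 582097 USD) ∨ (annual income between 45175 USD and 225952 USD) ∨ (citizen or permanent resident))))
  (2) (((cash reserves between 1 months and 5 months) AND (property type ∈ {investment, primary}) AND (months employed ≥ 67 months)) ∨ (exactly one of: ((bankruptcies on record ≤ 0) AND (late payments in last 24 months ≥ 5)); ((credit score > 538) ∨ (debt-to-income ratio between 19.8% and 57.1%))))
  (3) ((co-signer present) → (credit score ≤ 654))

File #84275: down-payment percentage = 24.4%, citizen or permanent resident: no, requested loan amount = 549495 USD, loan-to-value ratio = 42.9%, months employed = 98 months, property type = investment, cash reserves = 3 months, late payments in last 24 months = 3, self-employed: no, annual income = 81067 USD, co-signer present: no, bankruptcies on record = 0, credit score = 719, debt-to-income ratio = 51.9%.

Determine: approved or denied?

Denied

Atomic conditions:
  down-payment percentage ≤ 59.2%: 24.4 ≤ 59.2 is true
  loan-to-value ratio ≥ 90.1%: 42.9 ≥ 90.1 is false
  annual income = 165915 USD: 81067 == 165915 is false
  property type ∈ {primary, secondary}: investment is not in the set → false
  requested loan amount = 582097 USD: 549495 == 582097 is false
  annual income between 45175 USD and 225952 USD: 81067 in [45175, 225952] is true
  citizen or permanent resident: no → false
  cash reserves between 1 months and 5 months: 3 in [1, 5] is true
  property type ∈ {investment, primary}: investment is in the set → true
  months employed ≥ 67 months: 98 ≥ 67 is true
  bankruptcies on record ≤ 0: 0 ≤ 0 is true
  late payments in last 24 months ≥ 5: 3 ≥ 5 is false
  credit score > 538: 719 > 538 is true
  debt-to-income ratio between 19.8% and 57.1%: 51.9 in [19.8, 57.1] is true
  co-signer present: no → false
  credit score ≤ 654: 719 ≤ 654 is false
Combine:
[1.1.1] true AND false = false
[1.1.2.1.1] exactly-one(false, false) = false
[1.1.2.1] NOT false = true
[1.1.2] NOT true = false
[1.1.3] false OR true OR false = true
[1.1] false OR false OR true = true
[1] NOT true = false
[2.1] true AND true AND true = true
[2.2.1] true AND false = false
[2.2.2] true OR true = true
[2.2] exactly-one(false, true) = true
[2] true OR true = true
[3] false → false (antecedent false ⇒ implication holds) = true
[root] false AND true AND true = false
Overall: false → denied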